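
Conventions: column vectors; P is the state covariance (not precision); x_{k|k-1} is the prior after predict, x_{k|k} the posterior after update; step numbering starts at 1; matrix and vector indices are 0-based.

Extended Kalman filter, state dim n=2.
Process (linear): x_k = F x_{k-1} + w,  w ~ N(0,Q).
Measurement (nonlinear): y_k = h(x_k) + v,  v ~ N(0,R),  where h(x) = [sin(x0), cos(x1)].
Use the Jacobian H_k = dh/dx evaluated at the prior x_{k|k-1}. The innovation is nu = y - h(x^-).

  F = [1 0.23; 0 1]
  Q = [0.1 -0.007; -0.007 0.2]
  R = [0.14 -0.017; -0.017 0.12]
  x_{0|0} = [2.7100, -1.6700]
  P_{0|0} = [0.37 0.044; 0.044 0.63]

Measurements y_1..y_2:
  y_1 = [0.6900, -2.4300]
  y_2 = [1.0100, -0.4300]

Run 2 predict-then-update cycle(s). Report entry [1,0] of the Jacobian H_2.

H_jac[1,0] = 0.0000

step 1: x^-=[2.3259, -1.6700]  P^-=[0.5236 0.1819; 0.1819 0.8300]  H_jac=[-0.6854 0.0000; 0.0000 0.9951]  S=[0.3859 -0.1411; -0.1411 0.9419]  K=[-0.9093 0.0560; -0.0027 0.8765]  nu=[-0.0382, -2.3310]  x^+=[2.2301, -3.7130]  P^+=[0.1871 0.0223; 0.0223 0.1057]
step 2: x^-=[1.3761, -3.7130]  P^-=[0.3030 0.0396; 0.0396 0.3057]  H_jac=[0.1934 0.0000; 0.0000 -0.5408]  S=[0.1513 -0.0211; -0.0211 0.2094]  K=[0.3783 -0.0641; -0.0605 -0.7957]  nu=[0.0289, 0.4111]  x^+=[1.3607, -4.0419]  P^+=[0.2794 0.0261; 0.0261 0.1746]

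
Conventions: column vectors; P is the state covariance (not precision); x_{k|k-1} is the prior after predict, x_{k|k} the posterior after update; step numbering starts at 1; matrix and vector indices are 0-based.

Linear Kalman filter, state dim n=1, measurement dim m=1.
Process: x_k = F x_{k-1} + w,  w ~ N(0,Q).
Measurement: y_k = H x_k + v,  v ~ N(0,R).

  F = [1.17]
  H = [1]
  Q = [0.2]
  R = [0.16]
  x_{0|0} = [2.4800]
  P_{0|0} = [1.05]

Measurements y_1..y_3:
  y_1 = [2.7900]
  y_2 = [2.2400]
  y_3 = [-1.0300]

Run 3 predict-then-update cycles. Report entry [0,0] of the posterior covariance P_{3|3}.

step 1: x^-=[2.9016]  P^-=[1.6373]  S=[1.7973]  K=[0.9110]  nu=[-0.1116]  x^+=[2.7999]  P^+=[0.1458]
step 2: x^-=[3.2759]  P^-=[0.3995]  S=[0.5595]  K=[0.7140]  nu=[-1.0359]  x^+=[2.5362]  P^+=[0.1142]
step 3: x^-=[2.9674]  P^-=[0.3564]  S=[0.5164]  K=[0.6902]  nu=[-3.9974]  x^+=[0.2086]  P^+=[0.1104]

P_post[0,0] = 0.1104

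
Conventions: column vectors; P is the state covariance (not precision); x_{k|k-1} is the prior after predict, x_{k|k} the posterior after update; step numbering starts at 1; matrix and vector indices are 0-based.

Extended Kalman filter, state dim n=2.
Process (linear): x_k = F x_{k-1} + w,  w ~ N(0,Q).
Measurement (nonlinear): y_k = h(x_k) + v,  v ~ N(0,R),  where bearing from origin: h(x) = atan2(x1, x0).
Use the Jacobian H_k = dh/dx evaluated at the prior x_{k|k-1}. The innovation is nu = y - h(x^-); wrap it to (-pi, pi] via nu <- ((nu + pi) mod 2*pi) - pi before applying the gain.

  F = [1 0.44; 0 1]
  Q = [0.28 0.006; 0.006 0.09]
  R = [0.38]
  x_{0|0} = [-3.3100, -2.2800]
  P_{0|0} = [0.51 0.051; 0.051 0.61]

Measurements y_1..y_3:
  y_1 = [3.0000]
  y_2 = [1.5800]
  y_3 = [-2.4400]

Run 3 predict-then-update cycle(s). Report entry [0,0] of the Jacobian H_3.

H_jac[0,0] = 0.0431

step 1: x^-=[-4.3132, -2.2800]  P^-=[0.9530 0.3254; 0.3254 0.7000]  H_jac=[0.0958 -0.1812]  S=[0.4004]  K=[0.0807; -0.2389]  nu=[-0.6279]  x^+=[-4.3639, -2.1300]  P^+=[0.9504 0.3331; 0.3331 0.6771]
step 2: x^-=[-5.3011, -2.1300]  P^-=[1.6546 0.6371; 0.6371 0.7671]  H_jac=[0.0653 -0.1624]  S=[0.3938]  K=[0.0115; -0.2108]  nu=[-1.9437]  x^+=[-5.3233, -1.7202]  P^+=[1.6546 0.6380; 0.6380 0.7496]
step 3: x^-=[-6.0802, -1.7202]  P^-=[2.6411 0.9739; 0.9739 0.8396]  H_jac=[0.0431 -0.1523]  S=[0.3916]  K=[-0.0881; -0.2194]  nu=[0.4259]  x^+=[-6.1177, -1.8136]  P^+=[2.6381 0.9663; 0.9663 0.8208]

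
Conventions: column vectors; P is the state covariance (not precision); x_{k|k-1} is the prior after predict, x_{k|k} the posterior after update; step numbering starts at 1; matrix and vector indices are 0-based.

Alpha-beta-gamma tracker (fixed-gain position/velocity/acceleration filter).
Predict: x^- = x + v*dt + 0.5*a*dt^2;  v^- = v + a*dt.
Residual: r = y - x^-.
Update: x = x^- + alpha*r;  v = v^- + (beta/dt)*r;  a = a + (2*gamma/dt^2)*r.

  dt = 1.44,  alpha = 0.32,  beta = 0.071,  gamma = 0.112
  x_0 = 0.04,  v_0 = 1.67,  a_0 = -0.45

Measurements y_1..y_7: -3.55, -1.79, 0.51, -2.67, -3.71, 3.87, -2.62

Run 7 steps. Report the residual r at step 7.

step 1: x_pred=1.9782  r=-5.5282  x^+=0.2092  v^+=0.7494  a^+=-1.0472
step 2: x_pred=0.2027  r=-1.9927  x^+=-0.4350  v^+=-0.8568  a^+=-1.2624
step 3: x_pred=-2.9776  r=3.4876  x^+=-1.8616  v^+=-2.5027  a^+=-0.8857
step 4: x_pred=-6.3838  r=3.7138  x^+=-5.1954  v^+=-3.5950  a^+=-0.4845
step 5: x_pred=-10.8745  r=7.1645  x^+=-8.5819  v^+=-3.9394  a^+=0.2894
step 6: x_pred=-13.9546  r=17.8246  x^+=-8.2507  v^+=-2.6438  a^+=2.2149
step 7: x_pred=-9.7614  r=7.1414  x^+=-7.4761  v^+=0.8978  a^+=2.9864

resid = 7.1414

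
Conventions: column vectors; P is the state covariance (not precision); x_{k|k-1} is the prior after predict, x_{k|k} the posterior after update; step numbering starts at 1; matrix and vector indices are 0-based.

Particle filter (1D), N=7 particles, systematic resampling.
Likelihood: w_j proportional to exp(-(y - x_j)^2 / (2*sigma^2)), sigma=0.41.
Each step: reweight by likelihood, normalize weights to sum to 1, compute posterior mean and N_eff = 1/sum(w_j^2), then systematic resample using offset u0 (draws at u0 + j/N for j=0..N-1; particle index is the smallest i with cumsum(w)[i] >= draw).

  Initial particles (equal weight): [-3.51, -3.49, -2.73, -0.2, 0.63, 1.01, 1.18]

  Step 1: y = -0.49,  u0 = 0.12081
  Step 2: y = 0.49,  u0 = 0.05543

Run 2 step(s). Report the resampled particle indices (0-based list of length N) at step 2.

resampled_idx = [0, 1, 3, 4, 6, 6, 6]

step 1: w=[0.0000, 0.0000, 0.0000, 0.9683, 0.0298, 0.0015, 0.0003]  mean=-0.1730  Neff=1.0654  idx=[3, 3, 3, 3, 3, 3, 4]
step 2: w=[0.1011, 0.1011, 0.1011, 0.1011, 0.1011, 0.1011, 0.3932]  mean=0.1263  Neff=4.6304  idx=[0, 1, 3, 4, 6, 6, 6]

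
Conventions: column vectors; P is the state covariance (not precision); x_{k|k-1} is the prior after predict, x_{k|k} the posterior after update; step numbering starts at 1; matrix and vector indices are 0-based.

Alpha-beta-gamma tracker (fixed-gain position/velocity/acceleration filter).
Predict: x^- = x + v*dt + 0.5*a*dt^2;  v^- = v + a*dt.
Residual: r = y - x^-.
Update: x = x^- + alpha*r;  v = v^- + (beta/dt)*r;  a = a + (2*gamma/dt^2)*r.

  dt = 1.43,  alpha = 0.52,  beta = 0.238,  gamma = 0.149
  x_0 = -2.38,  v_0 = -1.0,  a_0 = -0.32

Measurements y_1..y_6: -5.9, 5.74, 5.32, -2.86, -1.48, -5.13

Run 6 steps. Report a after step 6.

step 1: x_pred=-4.1372  r=-1.7628  x^+=-5.0538  v^+=-1.7510  a^+=-0.5769
step 2: x_pred=-8.1476  r=13.8876  x^+=-0.9261  v^+=-0.2646  a^+=1.4469
step 3: x_pred=0.1750  r=5.1450  x^+=2.8504  v^+=2.6608  a^+=2.1967
step 4: x_pred=8.9014  r=-11.7614  x^+=2.7855  v^+=3.8446  a^+=0.4827
step 5: x_pred=8.7768  r=-10.2568  x^+=3.4433  v^+=2.8278  a^+=-1.0120
step 6: x_pred=6.4524  r=-11.5824  x^+=0.4295  v^+=-0.5470  a^+=-2.6999

a_post = -2.6999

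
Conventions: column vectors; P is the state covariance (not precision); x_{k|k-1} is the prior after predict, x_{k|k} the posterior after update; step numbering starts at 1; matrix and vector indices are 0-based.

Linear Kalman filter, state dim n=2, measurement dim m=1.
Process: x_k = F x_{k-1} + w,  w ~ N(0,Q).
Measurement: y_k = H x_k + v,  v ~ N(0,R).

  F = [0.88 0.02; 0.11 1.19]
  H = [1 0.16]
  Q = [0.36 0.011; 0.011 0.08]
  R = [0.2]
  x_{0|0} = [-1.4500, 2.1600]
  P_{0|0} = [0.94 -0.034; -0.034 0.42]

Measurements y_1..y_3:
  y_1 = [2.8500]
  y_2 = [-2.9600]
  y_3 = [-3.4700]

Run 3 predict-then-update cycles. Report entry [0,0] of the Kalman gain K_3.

K[0,0] = 0.6753

step 1: x^-=[-1.2328, 2.4109]  P^-=[1.0869 0.0763; 0.0763 0.6772]  S=[1.3287]  K=[0.8272; 0.1390]  nu=[3.6971]  x^+=[1.8255, 2.9247]  P^+=[0.1777 -0.0765; -0.0765 0.6516]
step 2: x^-=[1.6650, 3.6812]  P^-=[0.4952 -0.0365; -0.0365 0.9848]  S=[0.7087]  K=[0.6905; 0.1708]  nu=[-5.2140]  x^+=[-1.9351, 2.7907]  P^+=[0.1573 -0.1201; -0.1201 0.9641]
step 3: x^-=[-1.6470, 3.1080]  P^-=[0.4780 -0.0769; -0.0769 1.4158]  S=[0.6896]  K=[0.6753; 0.2170]  nu=[-2.3202]  x^+=[-3.2138, 2.6045]  P^+=[0.1635 -0.1779; -0.1779 1.3833]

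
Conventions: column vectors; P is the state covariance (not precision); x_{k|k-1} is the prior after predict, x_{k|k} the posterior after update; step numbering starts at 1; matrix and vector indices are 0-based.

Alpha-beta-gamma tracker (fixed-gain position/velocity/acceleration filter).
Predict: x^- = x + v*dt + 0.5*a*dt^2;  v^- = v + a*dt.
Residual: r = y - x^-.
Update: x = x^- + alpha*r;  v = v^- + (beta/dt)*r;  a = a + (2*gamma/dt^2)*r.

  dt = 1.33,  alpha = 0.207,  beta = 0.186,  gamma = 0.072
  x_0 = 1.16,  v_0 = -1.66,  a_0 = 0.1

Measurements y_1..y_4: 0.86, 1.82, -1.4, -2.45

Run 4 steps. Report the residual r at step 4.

resid = -2.0728

step 1: x_pred=-0.9594  r=1.8194  x^+=-0.5827  v^+=-1.2726  a^+=0.2481
step 2: x_pred=-2.0558  r=3.8758  x^+=-1.2535  v^+=-0.4005  a^+=0.5636
step 3: x_pred=-1.2878  r=-0.1122  x^+=-1.3110  v^+=0.3334  a^+=0.5545
step 4: x_pred=-0.3772  r=-2.0728  x^+=-0.8063  v^+=0.7810  a^+=0.3857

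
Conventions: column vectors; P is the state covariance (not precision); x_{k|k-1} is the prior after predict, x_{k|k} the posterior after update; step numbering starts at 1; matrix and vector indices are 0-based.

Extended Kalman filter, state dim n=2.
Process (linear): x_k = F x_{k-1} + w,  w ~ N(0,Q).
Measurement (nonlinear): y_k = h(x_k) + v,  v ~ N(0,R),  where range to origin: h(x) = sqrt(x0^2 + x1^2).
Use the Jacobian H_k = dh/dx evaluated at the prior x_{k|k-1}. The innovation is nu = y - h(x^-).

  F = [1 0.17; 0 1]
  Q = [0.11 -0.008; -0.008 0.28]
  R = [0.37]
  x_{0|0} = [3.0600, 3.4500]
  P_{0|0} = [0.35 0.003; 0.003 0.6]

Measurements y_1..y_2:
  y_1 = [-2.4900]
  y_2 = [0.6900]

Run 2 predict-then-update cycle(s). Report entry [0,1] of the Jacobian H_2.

H_jac[0,1] = -0.8116

step 1: x^-=[3.6465, 3.4500]  P^-=[0.4784 0.0970; 0.0970 0.8800]  H_jac=[0.7264 0.6873]  S=[1.1349]  K=[0.3649; 0.5950]  nu=[-7.5099]  x^+=[0.9060, -1.0182]  P^+=[0.3272 -0.1494; -0.1494 0.4782]
step 2: x^-=[0.7329, -1.0182]  P^-=[0.4003 -0.0761; -0.0761 0.7582]  H_jac=[0.5842 -0.8116]  S=[1.0782]  K=[0.2741; -0.6120]  nu=[-0.5646]  x^+=[0.5781, -0.6727]  P^+=[0.3192 0.1048; 0.1048 0.3544]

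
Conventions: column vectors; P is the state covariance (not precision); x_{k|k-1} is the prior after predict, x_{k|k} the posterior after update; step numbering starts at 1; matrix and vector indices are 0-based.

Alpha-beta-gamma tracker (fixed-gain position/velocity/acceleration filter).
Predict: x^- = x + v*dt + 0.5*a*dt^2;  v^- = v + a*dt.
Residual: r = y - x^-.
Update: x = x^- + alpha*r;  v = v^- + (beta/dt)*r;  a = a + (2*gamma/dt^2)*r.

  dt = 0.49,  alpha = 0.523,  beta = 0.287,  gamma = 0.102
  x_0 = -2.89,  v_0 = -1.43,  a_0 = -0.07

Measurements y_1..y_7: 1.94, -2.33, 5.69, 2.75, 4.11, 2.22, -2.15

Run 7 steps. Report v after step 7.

step 1: x_pred=-3.5991  r=5.5391  x^+=-0.7022  v^+=1.7800  a^+=4.6363
step 2: x_pred=0.7266  r=-3.0566  x^+=-0.8720  v^+=2.2615  a^+=2.0392
step 3: x_pred=0.4810  r=5.2090  x^+=3.2053  v^+=6.3117  a^+=6.4651
step 4: x_pred=7.0742  r=-4.3242  x^+=4.8126  v^+=6.9469  a^+=2.7911
step 5: x_pred=8.5517  r=-4.4417  x^+=6.2287  v^+=5.7129  a^+=-0.9828
step 6: x_pred=8.9100  r=-6.6900  x^+=5.4111  v^+=1.3129  a^+=-6.6669
step 7: x_pred=5.2541  r=-7.4041  x^+=1.3818  v^+=-6.2906  a^+=-12.9578

v_post = -6.2906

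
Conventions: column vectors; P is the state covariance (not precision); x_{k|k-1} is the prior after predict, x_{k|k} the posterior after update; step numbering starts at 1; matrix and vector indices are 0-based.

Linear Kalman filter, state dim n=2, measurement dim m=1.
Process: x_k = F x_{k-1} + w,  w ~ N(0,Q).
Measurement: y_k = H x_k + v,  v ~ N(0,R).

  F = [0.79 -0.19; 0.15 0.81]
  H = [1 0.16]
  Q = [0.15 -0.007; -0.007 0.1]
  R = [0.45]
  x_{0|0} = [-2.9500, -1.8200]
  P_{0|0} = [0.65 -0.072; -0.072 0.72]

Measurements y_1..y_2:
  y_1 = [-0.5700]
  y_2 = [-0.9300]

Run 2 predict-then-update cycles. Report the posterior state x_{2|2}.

step 1: x^-=[-1.9847, -1.9167]  P^-=[0.6033 -0.0848; -0.0848 0.5695]  S=[1.0407]  K=[0.5666; 0.0061]  nu=[1.7214]  x^+=[-1.0093, -1.9062]  P^+=[0.2691 -0.0884; -0.0884 0.5695]
step 2: x^-=[-0.4352, -1.6955]  P^-=[0.3651 -0.1168; -0.1168 0.4582]  S=[0.7894]  K=[0.4388; -0.0551]  nu=[-0.2236]  x^+=[-0.5333, -1.6831]  P^+=[0.2131 -0.0977; -0.0977 0.4558]

x_post = [-0.5333, -1.6831]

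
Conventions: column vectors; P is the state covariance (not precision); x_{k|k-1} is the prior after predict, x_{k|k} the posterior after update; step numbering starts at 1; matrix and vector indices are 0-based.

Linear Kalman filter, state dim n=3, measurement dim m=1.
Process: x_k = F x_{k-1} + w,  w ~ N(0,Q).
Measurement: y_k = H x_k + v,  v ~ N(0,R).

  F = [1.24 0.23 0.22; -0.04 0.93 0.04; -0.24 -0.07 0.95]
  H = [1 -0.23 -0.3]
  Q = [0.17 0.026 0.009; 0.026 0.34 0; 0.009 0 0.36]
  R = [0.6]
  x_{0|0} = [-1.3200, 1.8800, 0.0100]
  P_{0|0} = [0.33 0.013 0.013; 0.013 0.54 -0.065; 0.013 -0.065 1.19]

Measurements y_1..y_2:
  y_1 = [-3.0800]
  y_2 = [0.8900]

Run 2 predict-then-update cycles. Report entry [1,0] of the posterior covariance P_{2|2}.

step 1: x^-=[-1.2022, 1.8016, 0.1947]  P^-=[0.7715 0.1371 0.1504; 0.1371 0.8036 -0.0475; 0.1504 -0.0475 1.4588]  S=[1.3854]  K=[0.5015; -0.0242; -0.1994]  nu=[-1.4050]  x^+=[-1.9069, 1.8355, 0.4749]  P^+=[0.4230 0.1539 0.2890; 0.1539 0.8028 -0.0542; 0.2890 -0.0542 1.4037]
step 2: x^-=[-1.8379, 1.8023, 0.7803]  P^-=[1.1708 0.3654 0.4559; 0.3654 1.0209 -0.0902; 0.4559 -0.0902 1.5357]  S=[1.5090]  K=[0.6296; 0.1045; 0.0105]  nu=[3.3765]  x^+=[0.2879, 2.1551, 0.8159]  P^+=[0.5727 0.2661 0.4458; 0.2661 1.0044 -0.0919; 0.4458 -0.0919 1.5355]

P_post[1,0] = 0.2661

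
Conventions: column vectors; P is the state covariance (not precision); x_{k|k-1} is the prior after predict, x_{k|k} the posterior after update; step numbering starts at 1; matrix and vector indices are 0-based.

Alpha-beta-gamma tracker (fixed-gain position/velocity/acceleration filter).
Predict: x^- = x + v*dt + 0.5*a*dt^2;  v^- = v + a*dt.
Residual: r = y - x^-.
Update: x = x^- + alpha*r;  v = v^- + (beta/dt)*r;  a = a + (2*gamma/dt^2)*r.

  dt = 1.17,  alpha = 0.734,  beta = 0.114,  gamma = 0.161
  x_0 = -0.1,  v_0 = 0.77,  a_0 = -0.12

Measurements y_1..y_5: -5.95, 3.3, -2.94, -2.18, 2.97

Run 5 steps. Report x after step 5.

x_post = 1.1121

step 1: x_pred=0.7188  r=-6.6688  x^+=-4.1761  v^+=-0.0202  a^+=-1.6887
step 2: x_pred=-5.3555  r=8.6555  x^+=0.9976  v^+=-1.1526  a^+=0.3473
step 3: x_pred=-0.1131  r=-2.8269  x^+=-2.1881  v^+=-1.0216  a^+=-0.3176
step 4: x_pred=-3.6007  r=1.4207  x^+=-2.5579  v^+=-1.2548  a^+=0.0166
step 5: x_pred=-4.0147  r=6.9847  x^+=1.1121  v^+=-0.5548  a^+=1.6595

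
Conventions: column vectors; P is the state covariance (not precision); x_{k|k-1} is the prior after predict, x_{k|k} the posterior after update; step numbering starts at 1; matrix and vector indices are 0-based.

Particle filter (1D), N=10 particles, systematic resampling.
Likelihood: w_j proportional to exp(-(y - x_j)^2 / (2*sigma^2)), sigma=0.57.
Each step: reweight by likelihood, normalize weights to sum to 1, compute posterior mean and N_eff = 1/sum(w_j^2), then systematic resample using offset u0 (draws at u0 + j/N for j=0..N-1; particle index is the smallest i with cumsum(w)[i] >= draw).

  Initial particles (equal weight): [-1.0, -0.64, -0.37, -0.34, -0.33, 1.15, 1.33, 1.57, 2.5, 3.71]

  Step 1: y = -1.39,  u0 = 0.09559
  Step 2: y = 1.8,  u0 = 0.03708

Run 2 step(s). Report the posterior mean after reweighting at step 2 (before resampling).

post_mean = -0.3723

step 1: w=[0.4459, 0.2371, 0.1136, 0.1033, 0.1000, 0.0000, 0.0000, 0.0000, 0.0000, 0.0000]  mean=-0.7078  Neff=3.4644  idx=[0, 0, 0, 0, 1, 1, 2, 2, 3, 4]
step 2: w=[0.0017, 0.0017, 0.0017, 0.0017, 0.0304, 0.0304, 0.2062, 0.2062, 0.2516, 0.2687]  mean=-0.3723  Neff=4.4974  idx=[5, 6, 6, 7, 7, 8, 8, 9, 9, 9]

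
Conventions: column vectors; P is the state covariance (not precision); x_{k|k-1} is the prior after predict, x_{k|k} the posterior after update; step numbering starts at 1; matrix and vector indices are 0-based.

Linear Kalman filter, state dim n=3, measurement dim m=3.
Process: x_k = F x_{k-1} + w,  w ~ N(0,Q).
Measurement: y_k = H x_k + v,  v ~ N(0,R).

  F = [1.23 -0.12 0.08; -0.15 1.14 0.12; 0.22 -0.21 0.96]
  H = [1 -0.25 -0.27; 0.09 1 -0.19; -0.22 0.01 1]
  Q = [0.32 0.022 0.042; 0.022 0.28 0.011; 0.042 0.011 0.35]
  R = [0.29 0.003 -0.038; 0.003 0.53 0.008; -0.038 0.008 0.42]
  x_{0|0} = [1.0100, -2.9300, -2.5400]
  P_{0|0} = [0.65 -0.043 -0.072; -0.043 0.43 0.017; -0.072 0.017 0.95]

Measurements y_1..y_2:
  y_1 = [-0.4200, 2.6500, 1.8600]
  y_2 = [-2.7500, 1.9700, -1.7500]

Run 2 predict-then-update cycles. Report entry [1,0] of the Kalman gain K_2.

K[1,0] = -0.0932

step 1: x^-=[1.3907, -3.7965, -1.6009]  P^-=[1.3139 -0.2172 0.2254; -0.2172 0.8891 0.0106; 0.2254 0.0106 1.2426]  S=[1.7383 -0.3002 -0.4428; -0.3002 1.4238 -0.1574; -0.4428 -0.1574 1.6283]  K=[0.8168 0.0938 0.1908; -0.1376 0.5870 0.0606; 0.1237 -0.0337 0.7631]  nu=[-3.1921, 6.0172, 3.8048]  x^+=[0.0733, 0.4055, 0.7050]  P^+=[0.2719 0.0499 0.1091; 0.0499 0.3149 0.0432; 0.1091 0.0432 0.3391]
step 2: x^-=[0.0979, 0.5358, 0.6077]  P^-=[0.7439 0.0211 0.2604; 0.0211 0.6911 0.0132; 0.2604 0.0132 0.7136]  S=[0.9798 -0.1044 -0.1221; -0.1044 1.2427 -0.0925; -0.1221 -0.0925 1.0553]  K=[0.7163 0.1049 0.1840; -0.0932 0.5517 0.0522; 0.1430 -0.0202 0.6369]  nu=[-2.5499, 1.5408, -2.3416]  x^+=[-1.9977, 1.5012, -1.2793]  P^+=[0.2433 0.0570 0.1039; 0.0570 0.2949 0.0395; 0.1039 0.0395 0.2843]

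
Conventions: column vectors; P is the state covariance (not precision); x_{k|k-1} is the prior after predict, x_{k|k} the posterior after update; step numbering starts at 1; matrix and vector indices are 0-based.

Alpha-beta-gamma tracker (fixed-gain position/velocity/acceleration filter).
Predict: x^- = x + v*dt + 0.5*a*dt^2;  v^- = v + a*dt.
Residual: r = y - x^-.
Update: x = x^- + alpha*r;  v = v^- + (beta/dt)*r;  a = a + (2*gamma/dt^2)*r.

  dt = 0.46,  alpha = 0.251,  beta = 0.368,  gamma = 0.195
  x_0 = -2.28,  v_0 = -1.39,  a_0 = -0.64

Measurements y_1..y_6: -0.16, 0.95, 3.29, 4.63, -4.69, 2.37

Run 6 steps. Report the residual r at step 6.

resid = -3.3157

step 1: x_pred=-2.9871  r=2.8271  x^+=-2.2775  v^+=0.5773  a^+=4.5707
step 2: x_pred=-1.5284  r=2.4784  x^+=-0.9063  v^+=4.6625  a^+=9.1386
step 3: x_pred=2.2053  r=1.0847  x^+=2.4776  v^+=9.7340  a^+=11.1378
step 4: x_pred=8.1336  r=-3.5036  x^+=7.2542  v^+=12.0545  a^+=4.6803
step 5: x_pred=13.2944  r=-17.9844  x^+=8.7803  v^+=-0.1801  a^+=-28.4668
step 6: x_pred=5.6857  r=-3.3157  x^+=4.8535  v^+=-15.9274  a^+=-34.5779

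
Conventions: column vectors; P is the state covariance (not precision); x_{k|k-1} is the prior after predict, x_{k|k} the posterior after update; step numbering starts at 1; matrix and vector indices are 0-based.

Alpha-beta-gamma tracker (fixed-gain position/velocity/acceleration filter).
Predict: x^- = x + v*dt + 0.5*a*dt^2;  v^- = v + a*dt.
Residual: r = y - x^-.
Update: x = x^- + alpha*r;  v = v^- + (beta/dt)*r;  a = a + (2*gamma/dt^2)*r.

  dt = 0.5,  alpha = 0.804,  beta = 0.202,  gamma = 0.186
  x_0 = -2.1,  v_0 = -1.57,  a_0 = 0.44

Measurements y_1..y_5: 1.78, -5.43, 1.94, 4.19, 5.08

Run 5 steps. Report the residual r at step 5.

step 1: x_pred=-2.8300  r=4.6100  x^+=0.8764  v^+=0.5124  a^+=7.2997
step 2: x_pred=2.0451  r=-7.4751  x^+=-3.9649  v^+=1.1423  a^+=-3.8233
step 3: x_pred=-3.8716  r=5.8116  x^+=0.8009  v^+=1.5786  a^+=4.8244
step 4: x_pred=2.1933  r=1.9967  x^+=3.7986  v^+=4.7975  a^+=7.7955
step 5: x_pred=7.1718  r=-2.0918  x^+=5.4900  v^+=7.8501  a^+=4.6829

resid = -2.0918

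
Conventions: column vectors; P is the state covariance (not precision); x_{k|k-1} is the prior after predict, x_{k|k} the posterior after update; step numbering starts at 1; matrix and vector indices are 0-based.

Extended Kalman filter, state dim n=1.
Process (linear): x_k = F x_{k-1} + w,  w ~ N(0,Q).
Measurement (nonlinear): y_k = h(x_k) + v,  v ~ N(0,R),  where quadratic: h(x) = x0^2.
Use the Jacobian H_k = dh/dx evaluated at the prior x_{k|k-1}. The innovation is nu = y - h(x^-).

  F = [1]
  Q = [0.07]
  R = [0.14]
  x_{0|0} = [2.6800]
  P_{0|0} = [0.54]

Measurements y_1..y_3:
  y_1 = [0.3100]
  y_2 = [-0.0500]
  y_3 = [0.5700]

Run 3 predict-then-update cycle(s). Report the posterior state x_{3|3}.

x_post = [0.7830]

step 1: x^-=[2.6800]  P^-=[0.6100]  H_jac=[5.3600]  S=[17.6651]  K=[0.1851]  nu=[-6.8724]  x^+=[1.4080]  P^+=[0.0048]
step 2: x^-=[1.4080]  P^-=[0.0748]  H_jac=[2.8160]  S=[0.7334]  K=[0.2873]  nu=[-2.0325]  x^+=[0.8240]  P^+=[0.0143]
step 3: x^-=[0.8240]  P^-=[0.0843]  H_jac=[1.6480]  S=[0.3689]  K=[0.3765]  nu=[-0.1090]  x^+=[0.7830]  P^+=[0.0320]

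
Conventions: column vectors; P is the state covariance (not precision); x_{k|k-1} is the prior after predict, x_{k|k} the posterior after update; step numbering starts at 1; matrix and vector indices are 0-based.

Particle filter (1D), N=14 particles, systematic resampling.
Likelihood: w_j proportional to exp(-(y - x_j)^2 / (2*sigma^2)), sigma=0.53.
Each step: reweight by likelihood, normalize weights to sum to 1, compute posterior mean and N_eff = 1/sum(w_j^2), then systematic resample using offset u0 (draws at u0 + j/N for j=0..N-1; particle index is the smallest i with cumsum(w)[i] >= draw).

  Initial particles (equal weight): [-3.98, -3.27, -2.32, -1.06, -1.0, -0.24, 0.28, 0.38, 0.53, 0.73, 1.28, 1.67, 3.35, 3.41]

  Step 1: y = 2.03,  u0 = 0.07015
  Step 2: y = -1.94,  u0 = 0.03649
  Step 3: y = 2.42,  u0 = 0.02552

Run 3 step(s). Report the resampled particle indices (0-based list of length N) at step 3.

step 1: w=[0.0000, 0.0000, 0.0000, 0.0000, 0.0000, 0.0001, 0.0033, 0.0060, 0.0138, 0.0374, 0.2784, 0.6015, 0.0341, 0.0255]  mean=1.5999  Neff=2.2586  idx=[10, 10, 10, 10, 11, 11, 11, 11, 11, 11, 11, 11, 11, 13]
step 2: w=[0.2452, 0.2452, 0.2452, 0.2452, 0.0021, 0.0021, 0.0021, 0.0021, 0.0021, 0.0021, 0.0021, 0.0021, 0.0021, 0.0000]  mean=1.2875  Neff=4.1579  idx=[0, 0, 0, 1, 1, 1, 1, 2, 2, 2, 3, 3, 3, 3]
step 3: w=[0.0714, 0.0714, 0.0714, 0.0714, 0.0714, 0.0714, 0.0714, 0.0714, 0.0714, 0.0714, 0.0714, 0.0714, 0.0714, 0.0714]  mean=1.2800  Neff=14.0000  idx=[0, 1, 2, 3, 4, 5, 6, 7, 8, 9, 10, 11, 12, 13]

resampled_idx = [0, 1, 2, 3, 4, 5, 6, 7, 8, 9, 10, 11, 12, 13]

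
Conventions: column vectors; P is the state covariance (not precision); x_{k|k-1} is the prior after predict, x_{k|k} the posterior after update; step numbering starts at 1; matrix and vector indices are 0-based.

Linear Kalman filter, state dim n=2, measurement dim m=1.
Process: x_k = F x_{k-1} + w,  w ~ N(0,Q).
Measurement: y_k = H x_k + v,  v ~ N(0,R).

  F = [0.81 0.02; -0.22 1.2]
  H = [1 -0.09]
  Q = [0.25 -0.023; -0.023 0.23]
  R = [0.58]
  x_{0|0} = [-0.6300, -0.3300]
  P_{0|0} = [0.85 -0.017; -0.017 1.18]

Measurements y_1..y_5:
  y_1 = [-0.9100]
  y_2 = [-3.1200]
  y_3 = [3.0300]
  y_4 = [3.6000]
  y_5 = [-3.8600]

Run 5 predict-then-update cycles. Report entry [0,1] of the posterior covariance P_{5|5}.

step 1: x^-=[-0.5169, -0.2574]  P^-=[0.8076 -0.1626; -0.1626 1.9793]  S=[1.4329]  K=[0.5738; -0.2378]  nu=[-0.4163]  x^+=[-0.7558, -0.1584]  P^+=[0.3358 0.0329; 0.0329 1.8983]
step 2: x^-=[-0.6153, -0.0238]  P^-=[0.4721 -0.0054; -0.0054 2.9624]  S=[1.0771]  K=[0.4388; -0.2526]  nu=[-2.5068]  x^+=[-1.7153, 0.6093]  P^+=[0.2648 0.1139; 0.1139 2.8937]
step 3: x^-=[-1.3772, 1.1085]  P^-=[0.4286 0.1095; 0.1095 4.3496]  S=[1.0241]  K=[0.4089; -0.2753]  nu=[4.5070]  x^+=[0.4655, -0.1323]  P^+=[0.2574 0.2248; 0.2248 4.2720]
step 4: x^-=[0.3744, -0.2612]  P^-=[0.4279 0.2512; 0.2512 6.2754]  S=[1.0135]  K=[0.3999; -0.3094]  nu=[3.2021]  x^+=[1.6548, -1.2520]  P^+=[0.2658 0.3766; 0.3766 6.1783]
step 5: x^-=[1.3153, -1.8665]  P^-=[0.4391 0.4423; 0.4423 8.9408]  S=[1.0119]  K=[0.3946; -0.3581]  nu=[-5.3433]  x^+=[-0.7930, 0.0472]  P^+=[0.2815 0.5853; 0.5853 8.8111]

P_post[0,1] = 0.5853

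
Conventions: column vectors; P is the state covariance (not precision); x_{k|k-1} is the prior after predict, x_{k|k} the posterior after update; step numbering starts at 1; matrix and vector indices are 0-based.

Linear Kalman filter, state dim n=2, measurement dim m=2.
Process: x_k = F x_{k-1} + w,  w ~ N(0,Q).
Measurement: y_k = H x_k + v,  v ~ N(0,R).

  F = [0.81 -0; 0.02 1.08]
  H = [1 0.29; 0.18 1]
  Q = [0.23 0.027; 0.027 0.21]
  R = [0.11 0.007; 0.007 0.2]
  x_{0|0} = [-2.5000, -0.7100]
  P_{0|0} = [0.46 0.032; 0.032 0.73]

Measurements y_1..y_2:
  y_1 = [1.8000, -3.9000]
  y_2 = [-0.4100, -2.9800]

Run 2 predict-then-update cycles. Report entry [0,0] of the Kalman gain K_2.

step 1: x^-=[-2.0250, -0.8168]  P^-=[0.5318 0.0624; 0.0624 1.0630]  S=[0.7674 0.4767; 0.4767 1.3027]  K=[0.8298 -0.1822; -0.0377 0.8384]  nu=[4.0619, -2.7187]  x^+=[1.8408, -3.2496]  P^+=[0.1043 -0.0494; -0.0494 0.1763]
step 2: x^-=[1.4910, -3.4727]  P^-=[0.2985 -0.0145; -0.0145 0.4136]  S=[0.4348 0.1654; 0.1654 0.6180]  K=[0.7265 -0.1310; -0.0117 0.6681]  nu=[-0.8940, 0.2243]  x^+=[0.8122, -3.3124]  P^+=[0.0898 -0.0373; -0.0373 0.1402]

K[0,0] = 0.7265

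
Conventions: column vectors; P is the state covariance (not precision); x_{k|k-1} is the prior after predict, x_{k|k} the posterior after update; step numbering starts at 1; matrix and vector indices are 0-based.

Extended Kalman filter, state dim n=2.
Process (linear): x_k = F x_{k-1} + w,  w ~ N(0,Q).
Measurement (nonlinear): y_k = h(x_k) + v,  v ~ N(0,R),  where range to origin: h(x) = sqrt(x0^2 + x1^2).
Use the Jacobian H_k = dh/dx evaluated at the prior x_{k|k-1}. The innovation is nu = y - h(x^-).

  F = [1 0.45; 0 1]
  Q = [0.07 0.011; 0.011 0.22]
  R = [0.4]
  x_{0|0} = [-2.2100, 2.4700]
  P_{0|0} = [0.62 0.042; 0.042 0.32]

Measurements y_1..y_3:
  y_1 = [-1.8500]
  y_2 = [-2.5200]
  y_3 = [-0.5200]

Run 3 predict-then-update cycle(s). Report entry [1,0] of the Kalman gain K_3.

step 1: x^-=[-1.0985, 2.4700]  P^-=[0.7926 0.1970; 0.1970 0.5400]  H_jac=[-0.4064 0.9137]  S=[0.8354]  K=[-0.1701; 0.4948]  nu=[-4.5533]  x^+=[-0.3241, 0.2171]  P^+=[0.7684 0.2673; 0.2673 0.3355]
step 2: x^-=[-0.2264, 0.2171]  P^-=[1.1469 0.4293; 0.4293 0.5555]  H_jac=[-0.7218 0.6921]  S=[0.8347]  K=[-0.6358; 0.0894]  nu=[-2.8337]  x^+=[1.5752, -0.0363]  P^+=[0.8095 0.4767; 0.4767 0.5488]
step 3: x^-=[1.5589, -0.0363]  P^-=[1.4197 0.7347; 0.7347 0.7688]  H_jac=[0.9997 -0.0233]  S=[1.7852]  K=[0.7855; 0.4014]  nu=[-2.0793]  x^+=[-0.0744, -0.8710]  P^+=[0.3183 0.1718; 0.1718 0.4812]

K[1,0] = 0.4014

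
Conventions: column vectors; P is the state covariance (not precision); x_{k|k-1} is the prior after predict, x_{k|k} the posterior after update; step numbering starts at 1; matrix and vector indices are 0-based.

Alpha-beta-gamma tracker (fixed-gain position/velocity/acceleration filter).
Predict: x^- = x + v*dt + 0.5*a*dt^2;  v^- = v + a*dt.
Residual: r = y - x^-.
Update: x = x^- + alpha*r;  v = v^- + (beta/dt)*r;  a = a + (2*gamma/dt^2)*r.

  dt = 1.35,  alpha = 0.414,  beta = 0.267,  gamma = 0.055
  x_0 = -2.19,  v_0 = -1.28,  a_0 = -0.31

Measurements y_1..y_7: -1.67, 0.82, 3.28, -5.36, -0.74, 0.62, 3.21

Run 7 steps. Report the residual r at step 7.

resid = 1.6196

step 1: x_pred=-4.2005  r=2.5305  x^+=-3.1529  v^+=-1.1980  a^+=-0.1573
step 2: x_pred=-4.9135  r=5.7335  x^+=-2.5398  v^+=-0.2764  a^+=0.1888
step 3: x_pred=-2.7409  r=6.0209  x^+=-0.2483  v^+=1.1693  a^+=0.5522
step 4: x_pred=1.8335  r=-7.1935  x^+=-1.1446  v^+=0.4920  a^+=0.1180
step 5: x_pred=-0.3728  r=-0.3672  x^+=-0.5248  v^+=0.5787  a^+=0.0959
step 6: x_pred=0.3438  r=0.2762  x^+=0.4582  v^+=0.7628  a^+=0.1125
step 7: x_pred=1.5904  r=1.6196  x^+=2.2609  v^+=1.2350  a^+=0.2103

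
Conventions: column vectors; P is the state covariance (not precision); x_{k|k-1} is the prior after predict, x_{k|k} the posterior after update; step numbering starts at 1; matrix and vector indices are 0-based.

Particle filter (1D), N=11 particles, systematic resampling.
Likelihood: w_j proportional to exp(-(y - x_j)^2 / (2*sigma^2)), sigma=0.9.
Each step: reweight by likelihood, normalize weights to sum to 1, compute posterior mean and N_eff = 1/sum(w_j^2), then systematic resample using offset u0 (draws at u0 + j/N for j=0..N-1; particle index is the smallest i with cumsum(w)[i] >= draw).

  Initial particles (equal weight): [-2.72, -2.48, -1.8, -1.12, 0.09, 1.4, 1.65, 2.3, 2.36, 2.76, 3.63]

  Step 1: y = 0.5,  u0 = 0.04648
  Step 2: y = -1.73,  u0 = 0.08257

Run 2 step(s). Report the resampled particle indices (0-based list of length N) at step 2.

step 1: w=[0.0007, 0.0017, 0.0153, 0.0795, 0.3619, 0.2435, 0.1775, 0.0543, 0.0475, 0.0172, 0.0009]  mean=0.8316  Neff=4.2759  idx=[3, 4, 4, 4, 4, 5, 5, 5, 6, 6, 8]
step 2: w=[0.6015, 0.0979, 0.0979, 0.0979, 0.0979, 0.0018, 0.0018, 0.0018, 0.0007, 0.0007, 0.0000]  mean=-0.6287  Neff=2.4988  idx=[0, 0, 0, 0, 0, 0, 1, 2, 3, 4, 4]

resampled_idx = [0, 0, 0, 0, 0, 0, 1, 2, 3, 4, 4]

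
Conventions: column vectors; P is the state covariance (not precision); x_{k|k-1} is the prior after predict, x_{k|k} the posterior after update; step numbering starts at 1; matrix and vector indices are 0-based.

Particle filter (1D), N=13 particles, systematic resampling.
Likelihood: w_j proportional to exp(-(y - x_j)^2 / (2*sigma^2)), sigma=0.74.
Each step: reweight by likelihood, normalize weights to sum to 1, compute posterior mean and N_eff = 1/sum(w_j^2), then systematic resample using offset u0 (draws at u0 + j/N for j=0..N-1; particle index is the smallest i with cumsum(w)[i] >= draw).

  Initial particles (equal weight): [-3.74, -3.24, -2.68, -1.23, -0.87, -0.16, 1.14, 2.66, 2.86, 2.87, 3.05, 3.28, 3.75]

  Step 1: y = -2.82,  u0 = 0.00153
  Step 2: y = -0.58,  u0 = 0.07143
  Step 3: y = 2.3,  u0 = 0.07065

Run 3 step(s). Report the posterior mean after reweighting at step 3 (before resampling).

step 1: w=[0.1902, 0.3507, 0.4047, 0.0410, 0.0128, 0.0006, 0.0000, 0.0000, 0.0000, 0.0000, 0.0000, 0.0000, 0.0000]  mean=-2.9938  Neff=3.0790  idx=[0, 0, 0, 1, 1, 1, 1, 1, 2, 2, 2, 2, 2]
step 2: w=[0.0011, 0.0011, 0.0011, 0.0161, 0.0161, 0.0161, 0.0161, 0.0161, 0.1833, 0.1833, 0.1833, 0.1833, 0.1833]  mean=-2.7286  Neff=5.9100  idx=[7, 8, 8, 9, 9, 10, 10, 10, 11, 11, 12, 12, 12]
step 3: w=[0.0004, 0.0833, 0.0833, 0.0833, 0.0833, 0.0833, 0.0833, 0.0833, 0.0833, 0.0833, 0.0833, 0.0833, 0.0833]  mean=-2.6802  Neff=12.0092  idx=[1, 2, 3, 4, 5, 6, 7, 8, 9, 10, 11, 12, 12]

post_mean = -2.6802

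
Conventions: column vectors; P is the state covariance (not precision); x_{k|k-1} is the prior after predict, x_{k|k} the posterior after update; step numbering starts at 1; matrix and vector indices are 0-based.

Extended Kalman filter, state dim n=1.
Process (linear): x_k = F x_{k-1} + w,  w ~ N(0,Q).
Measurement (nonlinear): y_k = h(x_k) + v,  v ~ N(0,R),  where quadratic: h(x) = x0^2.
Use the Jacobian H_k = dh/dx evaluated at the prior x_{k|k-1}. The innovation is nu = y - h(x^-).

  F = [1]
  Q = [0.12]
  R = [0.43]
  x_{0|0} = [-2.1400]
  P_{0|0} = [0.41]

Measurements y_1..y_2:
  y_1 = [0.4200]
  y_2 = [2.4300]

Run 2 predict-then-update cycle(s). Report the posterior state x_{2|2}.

x_post = [-1.4732]

step 1: x^-=[-2.1400]  P^-=[0.5300]  H_jac=[-4.2800]  S=[10.1388]  K=[-0.2237]  nu=[-4.1596]  x^+=[-1.2093]  P^+=[0.0225]
step 2: x^-=[-1.2093]  P^-=[0.1425]  H_jac=[-2.4187]  S=[1.2635]  K=[-0.2727]  nu=[0.9675]  x^+=[-1.4732]  P^+=[0.0485]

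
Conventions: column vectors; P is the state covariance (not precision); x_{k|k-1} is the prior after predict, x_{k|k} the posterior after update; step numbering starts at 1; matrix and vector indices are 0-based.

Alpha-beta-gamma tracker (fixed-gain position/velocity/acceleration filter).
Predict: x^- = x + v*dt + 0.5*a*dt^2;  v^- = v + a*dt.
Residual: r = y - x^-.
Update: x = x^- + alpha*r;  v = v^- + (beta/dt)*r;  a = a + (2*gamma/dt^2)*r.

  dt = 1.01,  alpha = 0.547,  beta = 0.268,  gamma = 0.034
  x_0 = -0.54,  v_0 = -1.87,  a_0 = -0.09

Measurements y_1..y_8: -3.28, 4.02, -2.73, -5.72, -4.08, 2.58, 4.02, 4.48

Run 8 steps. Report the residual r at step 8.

step 1: x_pred=-2.4746  r=-0.8054  x^+=-2.9152  v^+=-2.1746  a^+=-0.1437
step 2: x_pred=-5.1848  r=9.2048  x^+=-0.1498  v^+=0.1227  a^+=0.4699
step 3: x_pred=0.2139  r=-2.9439  x^+=-1.3964  v^+=-0.1838  a^+=0.2737
step 4: x_pred=-1.4425  r=-4.2775  x^+=-3.7823  v^+=-1.0424  a^+=-0.0115
step 5: x_pred=-4.8410  r=0.7610  x^+=-4.4247  v^+=-0.8521  a^+=0.0393
step 6: x_pred=-5.2653  r=7.8453  x^+=-0.9739  v^+=1.2693  a^+=0.5622
step 7: x_pred=0.5948  r=3.4252  x^+=2.4684  v^+=2.7460  a^+=0.7905
step 8: x_pred=5.6451  r=-1.1651  x^+=5.0078  v^+=3.2353  a^+=0.7129

resid = -1.1651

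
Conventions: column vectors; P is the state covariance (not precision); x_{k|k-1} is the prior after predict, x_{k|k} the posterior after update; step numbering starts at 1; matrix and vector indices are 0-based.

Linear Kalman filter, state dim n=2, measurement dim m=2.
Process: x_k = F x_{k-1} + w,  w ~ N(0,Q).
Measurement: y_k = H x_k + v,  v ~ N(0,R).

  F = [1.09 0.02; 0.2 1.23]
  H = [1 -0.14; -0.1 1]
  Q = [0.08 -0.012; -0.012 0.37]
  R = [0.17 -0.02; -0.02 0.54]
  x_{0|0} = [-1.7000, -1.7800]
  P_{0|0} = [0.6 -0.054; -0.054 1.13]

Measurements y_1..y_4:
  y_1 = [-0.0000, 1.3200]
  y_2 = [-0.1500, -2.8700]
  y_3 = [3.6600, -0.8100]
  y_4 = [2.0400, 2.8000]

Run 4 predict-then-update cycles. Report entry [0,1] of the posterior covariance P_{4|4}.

P_post[0,1] = 0.0367

step 1: x^-=[-1.8886, -2.5294]  P^-=[0.7910 0.0740; 0.0740 2.0770]  S=[0.9810 -0.3149; -0.3149 2.6101]  K=[0.8272 0.0978; 0.0348 0.7971]  nu=[1.5345, 3.6605]  x^+=[-0.2613, 0.4420]  P^+=[0.1458 0.0509; 0.0509 0.4348]
step 2: x^-=[-0.2759, 0.4914]  P^-=[0.2556 0.0989; 0.0989 1.0587]  S=[0.4187 -0.0935; -0.0935 1.5815]  K=[0.5957 0.0816; 0.0307 0.6650]  nu=[0.1947, -3.3890]  x^+=[-0.4364, -1.7563]  P^+=[0.1056 0.0427; 0.0427 0.3628]
step 3: x^-=[-0.5108, -2.2476]  P^-=[0.2075 0.0774; 0.0774 0.9440]  S=[0.3743 -0.0945; -0.0945 1.4706]  K=[0.5439 0.0734; 0.0145 0.6376]  nu=[3.8562, 1.3865]  x^+=[1.6883, -1.3076]  P^+=[0.0964 0.0384; 0.0384 0.3479]
step 4: x^-=[1.8141, -1.2707]  P^-=[0.1963 0.0692; 0.0692 0.9190]  S=[0.3649 -0.0981; -0.0981 1.4471]  K=[0.5302 0.0702; 0.0067 0.6307]  nu=[0.0480, 4.2521]  x^+=[2.1381, 1.4116]  P^+=[0.0939 0.0367; 0.0367 0.3441]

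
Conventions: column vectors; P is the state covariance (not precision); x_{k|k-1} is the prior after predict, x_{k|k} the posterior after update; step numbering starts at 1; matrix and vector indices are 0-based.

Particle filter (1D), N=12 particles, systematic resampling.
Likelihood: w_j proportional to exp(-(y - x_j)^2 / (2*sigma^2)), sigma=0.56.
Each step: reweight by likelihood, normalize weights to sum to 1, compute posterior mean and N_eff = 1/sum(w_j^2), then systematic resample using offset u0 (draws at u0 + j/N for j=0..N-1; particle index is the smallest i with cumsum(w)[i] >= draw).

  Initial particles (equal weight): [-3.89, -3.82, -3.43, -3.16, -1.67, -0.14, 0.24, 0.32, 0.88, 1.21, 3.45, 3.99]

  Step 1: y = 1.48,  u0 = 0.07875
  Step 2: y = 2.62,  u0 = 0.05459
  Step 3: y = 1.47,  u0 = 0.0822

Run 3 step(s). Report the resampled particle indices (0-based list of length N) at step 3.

resampled_idx = [1, 2, 3, 4, 5, 6, 7, 8, 9, 10, 11, 11]

step 1: w=[0.0000, 0.0000, 0.0000, 0.0000, 0.0000, 0.0091, 0.0515, 0.0699, 0.3365, 0.5318, 0.0012, 0.0000]  mean=0.9774  Neff=2.4774  idx=[7, 8, 8, 8, 8, 9, 9, 9, 9, 9, 9, 9]
step 2: w=[0.0007, 0.0245, 0.0245, 0.0245, 0.0245, 0.1287, 0.1287, 0.1287, 0.1287, 0.1287, 0.1287, 0.1287]  mean=1.1770  Neff=8.4443  idx=[3, 5, 5, 6, 7, 7, 8, 9, 9, 10, 11, 11]
step 3: w=[0.0549, 0.0859, 0.0859, 0.0859, 0.0859, 0.0859, 0.0859, 0.0859, 0.0859, 0.0859, 0.0859, 0.0859]  mean=1.1919  Neff=11.8746  idx=[1, 2, 3, 4, 5, 6, 7, 8, 9, 10, 11, 11]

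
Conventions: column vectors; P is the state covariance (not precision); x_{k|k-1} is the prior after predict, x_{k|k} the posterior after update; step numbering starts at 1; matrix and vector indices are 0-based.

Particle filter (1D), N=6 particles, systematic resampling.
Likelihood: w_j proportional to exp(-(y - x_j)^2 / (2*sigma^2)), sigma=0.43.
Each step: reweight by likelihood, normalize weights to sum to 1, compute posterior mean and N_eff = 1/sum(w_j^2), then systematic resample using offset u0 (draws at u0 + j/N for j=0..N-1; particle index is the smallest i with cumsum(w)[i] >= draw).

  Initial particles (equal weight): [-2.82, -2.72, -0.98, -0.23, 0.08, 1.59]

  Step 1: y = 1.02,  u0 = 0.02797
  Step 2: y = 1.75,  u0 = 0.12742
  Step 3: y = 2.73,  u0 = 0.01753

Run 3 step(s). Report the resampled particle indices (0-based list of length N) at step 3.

resampled_idx = [0, 1, 2, 3, 4, 5]

step 1: w=[0.0000, 0.0000, 0.0000, 0.0280, 0.1757, 0.7962]  mean=1.2735  Neff=1.5024  idx=[3, 4, 5, 5, 5, 5]
step 2: w=[0.0000, 0.0001, 0.2500, 0.2500, 0.2500, 0.2500]  mean=1.5898  Neff=4.0012  idx=[2, 3, 3, 4, 5, 5]
step 3: w=[0.1667, 0.1667, 0.1667, 0.1667, 0.1667, 0.1667]  mean=1.5900  Neff=6.0000  idx=[0, 1, 2, 3, 4, 5]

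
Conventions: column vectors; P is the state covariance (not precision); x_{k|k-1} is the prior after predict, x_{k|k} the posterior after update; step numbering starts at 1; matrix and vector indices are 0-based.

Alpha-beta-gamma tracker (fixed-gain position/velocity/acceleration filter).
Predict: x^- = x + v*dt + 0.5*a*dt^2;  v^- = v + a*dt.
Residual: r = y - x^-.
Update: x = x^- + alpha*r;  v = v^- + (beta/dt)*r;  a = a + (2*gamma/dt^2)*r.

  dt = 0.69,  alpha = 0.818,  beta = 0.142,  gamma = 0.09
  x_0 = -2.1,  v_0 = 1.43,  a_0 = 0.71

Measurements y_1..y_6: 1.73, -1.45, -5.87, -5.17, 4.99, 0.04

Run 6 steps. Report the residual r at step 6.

resid = -2.6942

step 1: x_pred=-0.9443  r=2.6743  x^+=1.2433  v^+=2.4703  a^+=1.7211
step 2: x_pred=3.3575  r=-4.8075  x^+=-0.5750  v^+=2.6684  a^+=-0.0965
step 3: x_pred=1.2432  r=-7.1132  x^+=-4.5754  v^+=1.1380  a^+=-2.7858
step 4: x_pred=-4.4533  r=-0.7167  x^+=-5.0396  v^+=-0.9317  a^+=-3.0567
step 5: x_pred=-6.4101  r=11.4001  x^+=2.9152  v^+=-0.6948  a^+=1.2533
step 6: x_pred=2.7342  r=-2.6942  x^+=0.5303  v^+=-0.3844  a^+=0.2347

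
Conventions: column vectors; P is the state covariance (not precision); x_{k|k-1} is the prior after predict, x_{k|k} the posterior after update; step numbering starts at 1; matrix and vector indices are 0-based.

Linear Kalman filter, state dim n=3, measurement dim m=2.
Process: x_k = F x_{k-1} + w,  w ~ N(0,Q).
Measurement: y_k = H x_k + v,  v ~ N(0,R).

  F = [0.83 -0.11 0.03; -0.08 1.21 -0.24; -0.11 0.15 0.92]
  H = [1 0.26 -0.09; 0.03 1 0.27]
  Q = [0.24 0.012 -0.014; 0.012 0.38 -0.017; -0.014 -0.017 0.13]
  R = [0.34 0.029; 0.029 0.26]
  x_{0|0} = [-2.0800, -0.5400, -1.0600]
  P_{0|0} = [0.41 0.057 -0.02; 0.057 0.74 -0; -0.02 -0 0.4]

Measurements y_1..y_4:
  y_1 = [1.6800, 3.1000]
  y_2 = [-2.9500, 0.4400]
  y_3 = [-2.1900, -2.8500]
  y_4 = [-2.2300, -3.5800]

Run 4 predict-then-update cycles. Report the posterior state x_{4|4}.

x_post = [-1.0269, -3.4533, 0.8801]

step 1: x^-=[-1.6988, -0.2326, -0.8274]  P^-=[0.5204 -0.0548 -0.0600; -0.0548 1.4773 0.0253; -0.0600 0.0253 0.4923]  S=[0.9453 0.3450; 0.3450 1.7830]  K=[0.5944 -0.1461; 0.0458 0.8226; -0.1457 0.1159]  nu=[3.3648, 3.6070]  x^+=[-0.2257, 2.8884, -0.8996]  P^+=[0.2082 -0.0326 0.0209; -0.0326 0.2429 -0.0989; 0.0209 -0.0989 0.4600]
step 2: x^-=[-0.5320, 3.7289, -0.3696]  P^-=[0.3945 -0.0810 -0.0033; -0.0810 0.8280 -0.1754; -0.0033 -0.1754 0.4968]  S=[0.7612 0.1650; 0.1650 1.0249]  K=[0.5241 -0.1527; 0.0338 0.7538; -0.1184 -0.0213]  nu=[-3.4208, -3.1731]  x^+=[-1.8402, 1.2214, 0.1031]  P^+=[0.1879 -0.0408 0.0394; -0.0408 0.2363 -0.1411; 0.0394 -0.1411 0.4849]
step 3: x^-=[-1.6586, 1.6003, 0.4804]  P^-=[0.3831 -0.0935 0.0164; -0.0935 0.8464 -0.2274; 0.0164 -0.2274 0.5024]  S=[0.7434 0.1630; 0.1630 1.0152]  K=[0.5155 -0.1592; 0.0299 0.7657; -0.1022 -0.0735]  nu=[-0.9042, -4.5303]  x^+=[-1.4035, -1.8954, 0.9059]  P^+=[0.1865 -0.0448 0.0472; -0.0448 0.2431 -0.1549; 0.0472 -0.1549 0.4867]
step 4: x^-=[-0.9292, -2.3986, 0.7035]  P^-=[0.3834 -0.1008 0.0231; -0.1008 0.8656 -0.2413; 0.0231 -0.2413 0.4989]  S=[0.7407 0.1628; 0.1628 1.0264]  K=[0.5152 -0.1627; 0.0272 0.7726; -0.0947 -0.0882]  nu=[-0.6138, -1.3434]  x^+=[-1.0269, -3.4533, 0.8801]  P^+=[0.1869 -0.0463 0.0494; -0.0463 0.2455 -0.1572; 0.0494 -0.1572 0.4815]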